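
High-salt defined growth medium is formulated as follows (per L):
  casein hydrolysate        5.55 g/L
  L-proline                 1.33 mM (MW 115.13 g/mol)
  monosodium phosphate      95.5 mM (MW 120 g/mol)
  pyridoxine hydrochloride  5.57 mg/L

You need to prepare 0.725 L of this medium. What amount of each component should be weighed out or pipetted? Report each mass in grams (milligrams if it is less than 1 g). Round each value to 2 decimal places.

Working volume: 0.725 L.
casein hydrolysate: 5.55 g/L × 0.725 L = 4.02 g
L-proline: 1.33 mmol/L × 115.13 mg/mmol × 0.725 L = 111.01 mg
monosodium phosphate: 95.5 mmol/L × 120 g/mol × 0.725 L ÷ 1000 = 8.31 g
pyridoxine hydrochloride: 5.57 mg/L × 0.725 L = 4.04 mg

casein hydrolysate 4.02 g; L-proline 111.01 mg; monosodium phosphate 8.31 g; pyridoxine hydrochloride 4.04 mg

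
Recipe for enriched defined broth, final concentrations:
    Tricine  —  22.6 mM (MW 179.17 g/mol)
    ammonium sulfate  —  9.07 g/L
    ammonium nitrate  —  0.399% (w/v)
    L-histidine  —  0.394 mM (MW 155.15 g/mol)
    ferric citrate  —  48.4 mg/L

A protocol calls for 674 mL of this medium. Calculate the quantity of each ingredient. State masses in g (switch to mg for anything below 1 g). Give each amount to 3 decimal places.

Target volume = 674 mL = 0.674 L.
Tricine: 22.6 mmol/L × 179.17 g/mol × 0.674 L ÷ 1000 = 2.729 g
ammonium sulfate: 9.07 g/L × 0.674 L = 6.113 g
ammonium nitrate: 0.399 g per 100 mL × 674 mL ÷ 100 = 2.689 g
L-histidine: 0.394 mmol/L × 155.15 mg/mmol × 0.674 L = 41.201 mg
ferric citrate: 48.4 mg/L × 0.674 L = 32.622 mg

Tricine 2.729 g; ammonium sulfate 6.113 g; ammonium nitrate 2.689 g; L-histidine 41.201 mg; ferric citrate 32.622 mg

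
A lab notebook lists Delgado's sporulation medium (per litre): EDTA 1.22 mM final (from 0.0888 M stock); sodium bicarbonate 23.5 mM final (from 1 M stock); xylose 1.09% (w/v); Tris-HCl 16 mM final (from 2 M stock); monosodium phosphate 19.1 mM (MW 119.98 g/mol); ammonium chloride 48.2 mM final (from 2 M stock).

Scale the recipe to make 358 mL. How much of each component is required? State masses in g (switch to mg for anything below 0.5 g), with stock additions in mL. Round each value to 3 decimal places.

EDTA 4.918 mL; sodium bicarbonate 8.413 mL; xylose 3.902 g; Tris-HCl 2.864 mL; monosodium phosphate 0.820 g; ammonium chloride 8.628 mL

Working volume: 358 mL = 0.358 L.
EDTA: V = C2·V2/C1 = 1.22 mM × 358 mL ÷ 88.8 mM = 4.918 mL
sodium bicarbonate: V = C2·V2/C1 = 23.5 mM × 358 mL ÷ 1000 mM = 8.413 mL
xylose: 1.09% w/v = 10.9 g/L → 10.9 × 0.358 L = 3.902 g
Tris-HCl: V = C2·V2/C1 = 16 mM × 358 mL ÷ 2000 mM = 2.864 mL
monosodium phosphate: 19.1 mmol/L × 119.98 g/mol × 0.358 L ÷ 1000 = 0.820 g
ammonium chloride: C1V1 = C2V2 → 48.2 mM × 358 mL ÷ 2000 mM = 8.628 mL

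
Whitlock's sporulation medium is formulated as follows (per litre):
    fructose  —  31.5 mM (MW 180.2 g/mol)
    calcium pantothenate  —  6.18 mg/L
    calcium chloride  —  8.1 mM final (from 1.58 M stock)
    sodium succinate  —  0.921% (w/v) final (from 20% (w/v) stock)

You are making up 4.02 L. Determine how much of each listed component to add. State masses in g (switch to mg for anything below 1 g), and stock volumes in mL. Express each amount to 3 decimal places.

Scale factor relative to 1 L: 4.02.
fructose: 31.5 mmol/L × 180.2 g/mol × 4.02 L ÷ 1000 = 22.819 g
calcium pantothenate: 6.18 mg/L × 4.02 L = 24.844 mg
calcium chloride: V = C2·V2/C1 = 8.1 mM × 4020 mL ÷ 1580 mM = 20.609 mL
sodium succinate: dilute stock: 0.921% ÷ 20% × 4020 mL = 185.121 mL

fructose 22.819 g; calcium pantothenate 24.844 mg; calcium chloride 20.609 mL; sodium succinate 185.121 mL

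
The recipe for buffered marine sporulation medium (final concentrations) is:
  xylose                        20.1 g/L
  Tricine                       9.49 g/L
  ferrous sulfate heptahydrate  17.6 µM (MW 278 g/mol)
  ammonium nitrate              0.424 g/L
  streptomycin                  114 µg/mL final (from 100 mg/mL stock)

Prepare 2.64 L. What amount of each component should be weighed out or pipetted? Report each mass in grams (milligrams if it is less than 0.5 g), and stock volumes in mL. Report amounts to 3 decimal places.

Scale factor relative to 1 L: 2.64.
xylose: 20.1 g/L × 2.64 L = 53.064 g
Tricine: 9.49 g/L × 2.64 L = 25.054 g
ferrous sulfate heptahydrate: 17.6 µmol/L × 278 g/mol × 2.64 L ÷ 1000 = 12.917 mg
ammonium nitrate: 0.424 g/L × 2.64 L = 1.119 g
streptomycin: dilute stock: 114 µg/mL × 2640 mL ÷ 100000 µg/mL = 3.010 mL

xylose 53.064 g; Tricine 25.054 g; ferrous sulfate heptahydrate 12.917 mg; ammonium nitrate 1.119 g; streptomycin 3.010 mL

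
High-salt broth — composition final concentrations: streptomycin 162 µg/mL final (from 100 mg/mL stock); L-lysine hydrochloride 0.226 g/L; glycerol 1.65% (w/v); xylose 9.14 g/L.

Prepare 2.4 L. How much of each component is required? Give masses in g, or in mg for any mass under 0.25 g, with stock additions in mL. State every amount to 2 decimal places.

Working volume: 2.4 L.
streptomycin: V = C2·V2/C1 = 162 µg/mL × 2400 mL ÷ 100000 µg/mL = 3.89 mL
L-lysine hydrochloride: 0.226 g/L × 2.4 L = 0.54 g
glycerol: 1.65 g per 100 mL × 2400 mL ÷ 100 = 39.60 g
xylose: 9.14 g/L × 2.4 L = 21.94 g

streptomycin 3.89 mL; L-lysine hydrochloride 0.54 g; glycerol 39.60 g; xylose 21.94 g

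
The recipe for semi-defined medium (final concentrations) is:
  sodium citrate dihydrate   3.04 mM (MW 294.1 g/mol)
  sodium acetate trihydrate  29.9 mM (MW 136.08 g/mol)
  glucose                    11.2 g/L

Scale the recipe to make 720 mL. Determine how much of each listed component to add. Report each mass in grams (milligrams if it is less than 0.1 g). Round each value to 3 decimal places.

Scale factor relative to 1 L: 0.72.
sodium citrate dihydrate: 3.04 mmol/L × 294.1 g/mol × 0.72 L ÷ 1000 = 0.644 g
sodium acetate trihydrate: 29.9 mmol/L × 136.08 g/mol × 0.72 L ÷ 1000 = 2.930 g
glucose: 11.2 g/L × 0.72 L = 8.064 g

sodium citrate dihydrate 0.644 g; sodium acetate trihydrate 2.930 g; glucose 8.064 g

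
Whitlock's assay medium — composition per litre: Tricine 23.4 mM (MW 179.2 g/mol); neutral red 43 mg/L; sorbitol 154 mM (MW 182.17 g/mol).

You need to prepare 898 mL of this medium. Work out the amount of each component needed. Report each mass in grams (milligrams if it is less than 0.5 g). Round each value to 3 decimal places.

Working volume: 898 mL = 0.898 L.
Tricine: 23.4 mmol/L × 179.2 g/mol × 0.898 L ÷ 1000 = 3.766 g
neutral red: 43 mg/L × 0.898 L = 38.614 mg
sorbitol: 154 mmol/L × 182.17 g/mol × 0.898 L ÷ 1000 = 25.193 g

Tricine 3.766 g; neutral red 38.614 mg; sorbitol 25.193 g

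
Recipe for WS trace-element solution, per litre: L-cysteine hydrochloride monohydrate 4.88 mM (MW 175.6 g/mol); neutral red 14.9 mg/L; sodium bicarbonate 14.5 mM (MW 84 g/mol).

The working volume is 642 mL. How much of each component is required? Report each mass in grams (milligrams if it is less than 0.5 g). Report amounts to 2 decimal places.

L-cysteine hydrochloride monohydrate 0.55 g; neutral red 9.57 mg; sodium bicarbonate 0.78 g

Target volume = 642 mL = 0.642 L.
L-cysteine hydrochloride monohydrate: 4.88 mmol/L × 175.6 g/mol × 0.642 L ÷ 1000 = 0.55 g
neutral red: 14.9 mg/L × 0.642 L = 9.57 mg
sodium bicarbonate: 14.5 mmol/L × 84 g/mol × 0.642 L ÷ 1000 = 0.78 g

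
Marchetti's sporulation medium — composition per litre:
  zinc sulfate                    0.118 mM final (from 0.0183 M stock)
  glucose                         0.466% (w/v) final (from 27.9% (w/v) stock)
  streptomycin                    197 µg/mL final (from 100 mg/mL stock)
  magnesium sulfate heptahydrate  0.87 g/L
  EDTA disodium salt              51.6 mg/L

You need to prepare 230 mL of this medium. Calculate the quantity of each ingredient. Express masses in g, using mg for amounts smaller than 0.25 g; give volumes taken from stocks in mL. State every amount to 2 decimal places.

Target volume = 230 mL = 0.23 L.
zinc sulfate: V = C2·V2/C1 = 0.118 mM × 230 mL ÷ 18.3 mM = 1.48 mL
glucose: dilute stock: 0.466% ÷ 27.9% × 230 mL = 3.84 mL
streptomycin: V = C2·V2/C1 = 197 µg/mL × 230 mL ÷ 100000 µg/mL = 0.45 mL
magnesium sulfate heptahydrate: 0.87 g/L × 0.23 L = 0.2001 g = 200.10 mg
EDTA disodium salt: 51.6 mg/L × 0.23 L = 11.87 mg

zinc sulfate 1.48 mL; glucose 3.84 mL; streptomycin 0.45 mL; magnesium sulfate heptahydrate 200.10 mg; EDTA disodium salt 11.87 mg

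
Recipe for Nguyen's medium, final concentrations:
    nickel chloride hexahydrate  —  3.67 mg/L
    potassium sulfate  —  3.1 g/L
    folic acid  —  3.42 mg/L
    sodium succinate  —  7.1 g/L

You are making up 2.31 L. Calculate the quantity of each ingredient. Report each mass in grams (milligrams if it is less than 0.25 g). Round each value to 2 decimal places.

nickel chloride hexahydrate 8.48 mg; potassium sulfate 7.16 g; folic acid 7.90 mg; sodium succinate 16.40 g

Working volume: 2.31 L.
nickel chloride hexahydrate: 3.67 mg/L × 2.31 L = 8.48 mg
potassium sulfate: 3.1 g/L × 2.31 L = 7.16 g
folic acid: 3.42 mg/L × 2.31 L = 7.90 mg
sodium succinate: 7.1 g/L × 2.31 L = 16.40 g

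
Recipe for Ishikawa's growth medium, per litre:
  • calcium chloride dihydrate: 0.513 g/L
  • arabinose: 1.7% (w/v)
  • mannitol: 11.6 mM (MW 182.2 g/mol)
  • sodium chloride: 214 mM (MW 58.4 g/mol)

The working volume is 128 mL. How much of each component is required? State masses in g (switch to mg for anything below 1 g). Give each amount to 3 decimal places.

Working volume: 128 mL = 0.128 L.
calcium chloride dihydrate: 0.513 g/L × 0.128 L = 0.065664 g = 65.664 mg
arabinose: 1.7 g per 100 mL × 128 mL ÷ 100 = 2.176 g
mannitol: 11.6 mmol/L × 182.2 mg/mmol × 0.128 L = 270.531 mg
sodium chloride: 214 mmol/L × 58.4 g/mol × 0.128 L ÷ 1000 = 1.600 g

calcium chloride dihydrate 65.664 mg; arabinose 2.176 g; mannitol 270.531 mg; sodium chloride 1.600 g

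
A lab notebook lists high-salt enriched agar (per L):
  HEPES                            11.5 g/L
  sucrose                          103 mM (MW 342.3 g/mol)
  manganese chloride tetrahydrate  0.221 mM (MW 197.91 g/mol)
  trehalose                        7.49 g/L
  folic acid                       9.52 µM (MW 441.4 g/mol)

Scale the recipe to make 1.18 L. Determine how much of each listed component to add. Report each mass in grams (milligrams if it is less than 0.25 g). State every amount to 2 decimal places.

HEPES 13.57 g; sucrose 41.60 g; manganese chloride tetrahydrate 51.61 mg; trehalose 8.84 g; folic acid 4.96 mg

Working volume: 1.18 L.
HEPES: 11.5 g/L × 1.18 L = 13.57 g
sucrose: 103 mmol/L × 342.3 g/mol × 1.18 L ÷ 1000 = 41.60 g
manganese chloride tetrahydrate: 0.221 mmol/L × 197.91 mg/mmol × 1.18 L = 51.61 mg
trehalose: 7.49 g/L × 1.18 L = 8.84 g
folic acid: 9.52 µmol/L × 441.4 g/mol × 1.18 L ÷ 1000 = 4.96 mg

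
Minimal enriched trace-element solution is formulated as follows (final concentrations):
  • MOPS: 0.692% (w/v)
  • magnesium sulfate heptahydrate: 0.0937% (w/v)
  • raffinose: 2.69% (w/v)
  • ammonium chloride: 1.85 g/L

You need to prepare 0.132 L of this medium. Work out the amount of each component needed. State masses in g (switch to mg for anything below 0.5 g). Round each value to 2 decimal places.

MOPS 0.91 g; magnesium sulfate heptahydrate 123.68 mg; raffinose 3.55 g; ammonium chloride 244.20 mg

Scale factor relative to 1 L: 0.132.
MOPS: 0.692% w/v = 6.92 g/L → 6.92 × 0.132 L = 0.91 g
magnesium sulfate heptahydrate: 0.0937% w/v = 0.937 g/L → 0.937 × 0.132 L = 0.123684 g = 123.68 mg
raffinose: 2.69% w/v = 26.9 g/L → 26.9 × 0.132 L = 3.55 g
ammonium chloride: 1.85 g/L × 0.132 L = 0.2442 g = 244.20 mg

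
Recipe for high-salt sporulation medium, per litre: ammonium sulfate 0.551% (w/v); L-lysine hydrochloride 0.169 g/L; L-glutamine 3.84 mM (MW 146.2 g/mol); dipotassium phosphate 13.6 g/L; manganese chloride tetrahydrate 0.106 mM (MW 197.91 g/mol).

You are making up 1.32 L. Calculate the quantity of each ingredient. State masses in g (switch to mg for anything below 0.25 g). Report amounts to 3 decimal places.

ammonium sulfate 7.273 g; L-lysine hydrochloride 223.080 mg; L-glutamine 0.741 g; dipotassium phosphate 17.952 g; manganese chloride tetrahydrate 27.692 mg

Scale factor relative to 1 L: 1.32.
ammonium sulfate: 0.551% w/v = 5.51 g/L → 5.51 × 1.32 L = 7.273 g
L-lysine hydrochloride: 0.169 g/L × 1.32 L = 0.22308 g = 223.080 mg
L-glutamine: 3.84 mmol/L × 146.2 g/mol × 1.32 L ÷ 1000 = 0.741 g
dipotassium phosphate: 13.6 g/L × 1.32 L = 17.952 g
manganese chloride tetrahydrate: 0.106 mmol/L × 197.91 mg/mmol × 1.32 L = 27.692 mg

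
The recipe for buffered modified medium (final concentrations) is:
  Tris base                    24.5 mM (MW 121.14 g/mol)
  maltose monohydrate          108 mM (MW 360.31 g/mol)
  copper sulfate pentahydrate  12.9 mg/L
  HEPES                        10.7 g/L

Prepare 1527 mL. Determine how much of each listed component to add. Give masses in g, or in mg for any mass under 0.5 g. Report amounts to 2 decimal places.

Tris base 4.53 g; maltose monohydrate 59.42 g; copper sulfate pentahydrate 19.70 mg; HEPES 16.34 g

Scale factor relative to 1 L: 1.527.
Tris base: 24.5 mmol/L × 121.14 g/mol × 1.527 L ÷ 1000 = 4.53 g
maltose monohydrate: 108 mmol/L × 360.31 g/mol × 1.527 L ÷ 1000 = 59.42 g
copper sulfate pentahydrate: 12.9 mg/L × 1.527 L = 19.70 mg
HEPES: 10.7 g/L × 1.527 L = 16.34 g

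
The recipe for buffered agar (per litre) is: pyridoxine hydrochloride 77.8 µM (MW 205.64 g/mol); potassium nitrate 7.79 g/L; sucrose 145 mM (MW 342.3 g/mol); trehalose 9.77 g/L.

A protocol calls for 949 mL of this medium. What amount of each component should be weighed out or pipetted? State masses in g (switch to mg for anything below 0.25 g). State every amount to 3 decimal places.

pyridoxine hydrochloride 15.183 mg; potassium nitrate 7.393 g; sucrose 47.102 g; trehalose 9.272 g

Working volume: 949 mL = 0.949 L.
pyridoxine hydrochloride: 77.8 µmol/L × 205.64 g/mol × 0.949 L ÷ 1000 = 15.183 mg
potassium nitrate: 7.79 g/L × 0.949 L = 7.393 g
sucrose: 145 mmol/L × 342.3 g/mol × 0.949 L ÷ 1000 = 47.102 g
trehalose: 9.77 g/L × 0.949 L = 9.272 g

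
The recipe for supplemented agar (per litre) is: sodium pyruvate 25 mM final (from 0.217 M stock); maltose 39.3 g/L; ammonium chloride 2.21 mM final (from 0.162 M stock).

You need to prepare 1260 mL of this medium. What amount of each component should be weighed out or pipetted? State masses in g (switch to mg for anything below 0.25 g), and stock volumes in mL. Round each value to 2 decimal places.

Target volume = 1260 mL = 1.26 L.
sodium pyruvate: V = C2·V2/C1 = 25 mM × 1260 mL ÷ 217 mM = 145.16 mL
maltose: 39.3 g/L × 1.26 L = 49.52 g
ammonium chloride: dilute stock: 2.21 mM × 1260 mL ÷ 162 mM = 17.19 mL

sodium pyruvate 145.16 mL; maltose 49.52 g; ammonium chloride 17.19 mL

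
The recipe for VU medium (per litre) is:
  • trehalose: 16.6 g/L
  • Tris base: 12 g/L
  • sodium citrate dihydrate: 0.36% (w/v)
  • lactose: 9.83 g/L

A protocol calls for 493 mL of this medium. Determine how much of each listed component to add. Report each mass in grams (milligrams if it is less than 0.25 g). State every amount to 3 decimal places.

trehalose 8.184 g; Tris base 5.916 g; sodium citrate dihydrate 1.775 g; lactose 4.846 g

Working volume: 493 mL = 0.493 L.
trehalose: 16.6 g/L × 0.493 L = 8.184 g
Tris base: 12 g/L × 0.493 L = 5.916 g
sodium citrate dihydrate: 0.36 g per 100 mL × 493 mL ÷ 100 = 1.775 g
lactose: 9.83 g/L × 0.493 L = 4.846 g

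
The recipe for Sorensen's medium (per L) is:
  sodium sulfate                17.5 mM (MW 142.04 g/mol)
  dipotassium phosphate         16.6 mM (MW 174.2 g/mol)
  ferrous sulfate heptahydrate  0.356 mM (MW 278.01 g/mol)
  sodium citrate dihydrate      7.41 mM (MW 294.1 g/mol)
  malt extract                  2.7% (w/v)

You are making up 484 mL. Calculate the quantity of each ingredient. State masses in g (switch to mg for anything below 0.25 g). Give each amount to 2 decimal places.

sodium sulfate 1.20 g; dipotassium phosphate 1.40 g; ferrous sulfate heptahydrate 47.90 mg; sodium citrate dihydrate 1.05 g; malt extract 13.07 g

Scale factor relative to 1 L: 0.484.
sodium sulfate: 17.5 mmol/L × 142.04 g/mol × 0.484 L ÷ 1000 = 1.20 g
dipotassium phosphate: 16.6 mmol/L × 174.2 g/mol × 0.484 L ÷ 1000 = 1.40 g
ferrous sulfate heptahydrate: 0.356 mmol/L × 278.01 mg/mmol × 0.484 L = 47.90 mg
sodium citrate dihydrate: 7.41 mmol/L × 294.1 g/mol × 0.484 L ÷ 1000 = 1.05 g
malt extract: 2.7% w/v = 27 g/L → 27 × 0.484 L = 13.07 g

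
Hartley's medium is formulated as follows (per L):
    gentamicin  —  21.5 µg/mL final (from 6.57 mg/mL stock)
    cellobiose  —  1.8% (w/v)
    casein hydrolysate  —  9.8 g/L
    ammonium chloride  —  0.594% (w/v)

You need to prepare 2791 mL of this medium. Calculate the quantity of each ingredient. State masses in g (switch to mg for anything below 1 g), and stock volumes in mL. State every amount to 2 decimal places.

Scale factor relative to 1 L: 2.791.
gentamicin: V = C2·V2/C1 = 21.5 µg/mL × 2791 mL ÷ 6570 µg/mL = 9.13 mL
cellobiose: 1.8 g per 100 mL × 2791 mL ÷ 100 = 50.24 g
casein hydrolysate: 9.8 g/L × 2.791 L = 27.35 g
ammonium chloride: 0.594% w/v = 5.94 g/L → 5.94 × 2.791 L = 16.58 g

gentamicin 9.13 mL; cellobiose 50.24 g; casein hydrolysate 27.35 g; ammonium chloride 16.58 g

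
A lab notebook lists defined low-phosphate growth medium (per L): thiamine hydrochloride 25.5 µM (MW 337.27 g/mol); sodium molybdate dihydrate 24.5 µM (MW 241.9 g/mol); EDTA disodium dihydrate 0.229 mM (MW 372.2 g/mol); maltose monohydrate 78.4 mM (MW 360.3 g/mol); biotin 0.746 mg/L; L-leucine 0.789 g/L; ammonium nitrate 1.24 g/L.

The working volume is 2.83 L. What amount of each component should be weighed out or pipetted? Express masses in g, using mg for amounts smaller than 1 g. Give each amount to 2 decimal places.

thiamine hydrochloride 24.34 mg; sodium molybdate dihydrate 16.77 mg; EDTA disodium dihydrate 241.21 mg; maltose monohydrate 79.94 g; biotin 2.11 mg; L-leucine 2.23 g; ammonium nitrate 3.51 g

Scale factor relative to 1 L: 2.83.
thiamine hydrochloride: 25.5 µmol/L × 337.27 g/mol × 2.83 L ÷ 1000 = 24.34 mg
sodium molybdate dihydrate: 24.5 µmol/L × 241.9 g/mol × 2.83 L ÷ 1000 = 16.77 mg
EDTA disodium dihydrate: 0.229 mmol/L × 372.2 mg/mmol × 2.83 L = 241.21 mg
maltose monohydrate: 78.4 mmol/L × 360.3 g/mol × 2.83 L ÷ 1000 = 79.94 g
biotin: 0.746 mg/L × 2.83 L = 2.11 mg
L-leucine: 0.789 g/L × 2.83 L = 2.23 g
ammonium nitrate: 1.24 g/L × 2.83 L = 3.51 g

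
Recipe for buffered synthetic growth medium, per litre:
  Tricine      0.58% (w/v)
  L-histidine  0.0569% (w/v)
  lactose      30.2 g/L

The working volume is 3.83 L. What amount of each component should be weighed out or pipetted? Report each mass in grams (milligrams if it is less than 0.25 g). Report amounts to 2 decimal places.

Tricine 22.21 g; L-histidine 2.18 g; lactose 115.67 g

Working volume: 3.83 L.
Tricine: 0.58% w/v = 5.8 g/L → 5.8 × 3.83 L = 22.21 g
L-histidine: 0.0569 g per 100 mL × 3830 mL ÷ 100 = 2.18 g
lactose: 30.2 g/L × 3.83 L = 115.67 g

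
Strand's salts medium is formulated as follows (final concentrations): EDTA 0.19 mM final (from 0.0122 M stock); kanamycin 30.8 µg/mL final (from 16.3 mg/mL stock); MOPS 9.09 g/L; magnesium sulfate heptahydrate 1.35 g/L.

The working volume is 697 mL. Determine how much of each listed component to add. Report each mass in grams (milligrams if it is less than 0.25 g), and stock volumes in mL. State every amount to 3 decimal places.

EDTA 10.855 mL; kanamycin 1.317 mL; MOPS 6.336 g; magnesium sulfate heptahydrate 0.941 g

Scale factor relative to 1 L: 0.697.
EDTA: V = C2·V2/C1 = 0.19 mM × 697 mL ÷ 12.2 mM = 10.855 mL
kanamycin: C1V1 = C2V2 → 30.8 µg/mL × 697 mL ÷ 16300 µg/mL = 1.317 mL
MOPS: 9.09 g/L × 0.697 L = 6.336 g
magnesium sulfate heptahydrate: 1.35 g/L × 0.697 L = 0.941 g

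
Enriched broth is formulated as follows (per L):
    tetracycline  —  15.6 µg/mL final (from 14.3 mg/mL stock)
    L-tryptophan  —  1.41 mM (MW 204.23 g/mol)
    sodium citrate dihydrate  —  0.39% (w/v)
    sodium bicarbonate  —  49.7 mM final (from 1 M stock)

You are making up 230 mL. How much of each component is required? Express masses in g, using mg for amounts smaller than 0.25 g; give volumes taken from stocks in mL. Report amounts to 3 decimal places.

Target volume = 230 mL = 0.23 L.
tetracycline: V = C2·V2/C1 = 15.6 µg/mL × 230 mL ÷ 14300 µg/mL = 0.251 mL
L-tryptophan: 1.41 mmol/L × 204.23 mg/mmol × 0.23 L = 66.232 mg
sodium citrate dihydrate: 0.39 g per 100 mL × 230 mL ÷ 100 = 0.897 g
sodium bicarbonate: dilute stock: 49.7 mM × 230 mL ÷ 1000 mM = 11.431 mL

tetracycline 0.251 mL; L-tryptophan 66.232 mg; sodium citrate dihydrate 0.897 g; sodium bicarbonate 11.431 mL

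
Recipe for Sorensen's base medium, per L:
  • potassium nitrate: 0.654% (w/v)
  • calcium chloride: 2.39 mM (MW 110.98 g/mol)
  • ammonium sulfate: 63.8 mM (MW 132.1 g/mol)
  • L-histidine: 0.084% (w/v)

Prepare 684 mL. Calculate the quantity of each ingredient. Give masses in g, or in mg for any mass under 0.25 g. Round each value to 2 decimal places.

potassium nitrate 4.47 g; calcium chloride 181.43 mg; ammonium sulfate 5.76 g; L-histidine 0.57 g

Working volume: 684 mL = 0.684 L.
potassium nitrate: 0.654% w/v = 6.54 g/L → 6.54 × 0.684 L = 4.47 g
calcium chloride: 2.39 mmol/L × 110.98 mg/mmol × 0.684 L = 181.43 mg
ammonium sulfate: 63.8 mmol/L × 132.1 g/mol × 0.684 L ÷ 1000 = 5.76 g
L-histidine: 0.084 g per 100 mL × 684 mL ÷ 100 = 0.57 g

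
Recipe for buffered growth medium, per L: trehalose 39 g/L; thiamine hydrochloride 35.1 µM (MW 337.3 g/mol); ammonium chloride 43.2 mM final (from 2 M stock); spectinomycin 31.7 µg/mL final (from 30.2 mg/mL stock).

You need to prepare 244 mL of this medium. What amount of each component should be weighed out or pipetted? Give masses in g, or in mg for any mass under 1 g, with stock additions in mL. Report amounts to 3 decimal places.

Working volume: 244 mL = 0.244 L.
trehalose: 39 g/L × 0.244 L = 9.516 g
thiamine hydrochloride: 35.1 µmol/L × 337.3 g/mol × 0.244 L ÷ 1000 = 2.889 mg
ammonium chloride: dilute stock: 43.2 mM × 244 mL ÷ 2000 mM = 5.270 mL
spectinomycin: C1V1 = C2V2 → 31.7 µg/mL × 244 mL ÷ 30200 µg/mL = 0.256 mL

trehalose 9.516 g; thiamine hydrochloride 2.889 mg; ammonium chloride 5.270 mL; spectinomycin 0.256 mL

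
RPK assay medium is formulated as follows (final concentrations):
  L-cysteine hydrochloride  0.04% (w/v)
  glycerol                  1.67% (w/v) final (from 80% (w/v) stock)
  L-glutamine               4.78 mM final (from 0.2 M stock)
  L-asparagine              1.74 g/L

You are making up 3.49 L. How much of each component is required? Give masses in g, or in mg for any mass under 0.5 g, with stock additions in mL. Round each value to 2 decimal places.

L-cysteine hydrochloride 1.40 g; glycerol 72.85 mL; L-glutamine 83.41 mL; L-asparagine 6.07 g

Working volume: 3.49 L.
L-cysteine hydrochloride: 0.04% w/v = 0.4 g/L → 0.4 × 3.49 L = 1.40 g
glycerol: dilute stock: 1.67% ÷ 80% × 3490 mL = 72.85 mL
L-glutamine: V = C2·V2/C1 = 4.78 mM × 3490 mL ÷ 200 mM = 83.41 mL
L-asparagine: 1.74 g/L × 3.49 L = 6.07 g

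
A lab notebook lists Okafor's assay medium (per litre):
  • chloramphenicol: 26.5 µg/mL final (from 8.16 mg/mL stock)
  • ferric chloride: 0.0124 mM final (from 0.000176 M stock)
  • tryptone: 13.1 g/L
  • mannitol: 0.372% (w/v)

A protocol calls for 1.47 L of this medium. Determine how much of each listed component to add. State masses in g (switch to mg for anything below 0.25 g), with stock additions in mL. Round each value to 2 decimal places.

chloramphenicol 4.77 mL; ferric chloride 103.57 mL; tryptone 19.26 g; mannitol 5.47 g

Scale factor relative to 1 L: 1.47.
chloramphenicol: dilute stock: 26.5 µg/mL × 1470 mL ÷ 8160 µg/mL = 4.77 mL
ferric chloride: V = C2·V2/C1 = 0.0124 mM × 1470 mL ÷ 0.176 mM = 103.57 mL
tryptone: 13.1 g/L × 1.47 L = 19.26 g
mannitol: 0.372% w/v = 3.72 g/L → 3.72 × 1.47 L = 5.47 g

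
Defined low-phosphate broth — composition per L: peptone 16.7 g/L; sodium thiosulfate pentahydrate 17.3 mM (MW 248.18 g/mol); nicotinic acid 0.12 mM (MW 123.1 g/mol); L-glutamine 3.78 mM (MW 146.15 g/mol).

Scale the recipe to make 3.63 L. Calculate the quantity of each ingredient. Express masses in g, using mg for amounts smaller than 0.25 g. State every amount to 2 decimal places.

Working volume: 3.63 L.
peptone: 16.7 g/L × 3.63 L = 60.62 g
sodium thiosulfate pentahydrate: 17.3 mmol/L × 248.18 g/mol × 3.63 L ÷ 1000 = 15.59 g
nicotinic acid: 0.12 mmol/L × 123.1 mg/mmol × 3.63 L = 53.62 mg
L-glutamine: 3.78 mmol/L × 146.15 g/mol × 3.63 L ÷ 1000 = 2.01 g

peptone 60.62 g; sodium thiosulfate pentahydrate 15.59 g; nicotinic acid 53.62 mg; L-glutamine 2.01 g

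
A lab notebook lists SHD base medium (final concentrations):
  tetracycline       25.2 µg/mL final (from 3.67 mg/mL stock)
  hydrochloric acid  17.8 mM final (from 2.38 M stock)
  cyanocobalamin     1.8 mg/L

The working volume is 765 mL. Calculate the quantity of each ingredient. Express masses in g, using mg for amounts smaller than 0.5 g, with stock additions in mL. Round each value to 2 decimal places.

Working volume: 765 mL = 0.765 L.
tetracycline: C1V1 = C2V2 → 25.2 µg/mL × 765 mL ÷ 3670 µg/mL = 5.25 mL
hydrochloric acid: C1V1 = C2V2 → 17.8 mM × 765 mL ÷ 2380 mM = 5.72 mL
cyanocobalamin: 1.8 mg/L × 0.765 L = 1.38 mg

tetracycline 5.25 mL; hydrochloric acid 5.72 mL; cyanocobalamin 1.38 mg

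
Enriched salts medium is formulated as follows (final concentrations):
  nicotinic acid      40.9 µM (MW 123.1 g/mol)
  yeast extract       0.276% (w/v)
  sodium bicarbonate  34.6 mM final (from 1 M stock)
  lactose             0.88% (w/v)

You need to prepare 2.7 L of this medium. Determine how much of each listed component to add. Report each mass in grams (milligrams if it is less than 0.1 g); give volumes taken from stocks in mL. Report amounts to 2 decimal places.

Scale factor relative to 1 L: 2.7.
nicotinic acid: 40.9 µmol/L × 123.1 g/mol × 2.7 L ÷ 1000 = 13.59 mg
yeast extract: 0.276% w/v = 2.76 g/L → 2.76 × 2.7 L = 7.45 g
sodium bicarbonate: dilute stock: 34.6 mM × 2700 mL ÷ 1000 mM = 93.42 mL
lactose: 0.88 g per 100 mL × 2700 mL ÷ 100 = 23.76 g

nicotinic acid 13.59 mg; yeast extract 7.45 g; sodium bicarbonate 93.42 mL; lactose 23.76 g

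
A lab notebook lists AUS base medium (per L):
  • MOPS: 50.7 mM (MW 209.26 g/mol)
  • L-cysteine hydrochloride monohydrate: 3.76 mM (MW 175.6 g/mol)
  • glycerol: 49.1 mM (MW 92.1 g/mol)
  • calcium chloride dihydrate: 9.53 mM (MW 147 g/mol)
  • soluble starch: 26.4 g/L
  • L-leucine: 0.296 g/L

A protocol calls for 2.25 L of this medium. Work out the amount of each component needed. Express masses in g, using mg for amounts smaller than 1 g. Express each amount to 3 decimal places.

Working volume: 2.25 L.
MOPS: 50.7 mmol/L × 209.26 g/mol × 2.25 L ÷ 1000 = 23.871 g
L-cysteine hydrochloride monohydrate: 3.76 mmol/L × 175.6 g/mol × 2.25 L ÷ 1000 = 1.486 g
glycerol: 49.1 mmol/L × 92.1 g/mol × 2.25 L ÷ 1000 = 10.175 g
calcium chloride dihydrate: 9.53 mmol/L × 147 g/mol × 2.25 L ÷ 1000 = 3.152 g
soluble starch: 26.4 g/L × 2.25 L = 59.400 g
L-leucine: 0.296 g/L × 2.25 L = 0.666 g = 666.000 mg

MOPS 23.871 g; L-cysteine hydrochloride monohydrate 1.486 g; glycerol 10.175 g; calcium chloride dihydrate 3.152 g; soluble starch 59.400 g; L-leucine 666.000 mg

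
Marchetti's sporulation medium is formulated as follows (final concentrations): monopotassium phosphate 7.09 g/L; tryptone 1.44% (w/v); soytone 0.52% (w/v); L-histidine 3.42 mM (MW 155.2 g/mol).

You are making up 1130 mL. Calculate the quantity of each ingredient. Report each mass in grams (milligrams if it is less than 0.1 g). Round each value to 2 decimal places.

monopotassium phosphate 8.01 g; tryptone 16.27 g; soytone 5.88 g; L-histidine 0.60 g

Scale factor relative to 1 L: 1.13.
monopotassium phosphate: 7.09 g/L × 1.13 L = 8.01 g
tryptone: 1.44 g per 100 mL × 1130 mL ÷ 100 = 16.27 g
soytone: 0.52% w/v = 5.2 g/L → 5.2 × 1.13 L = 5.88 g
L-histidine: 3.42 mmol/L × 155.2 g/mol × 1.13 L ÷ 1000 = 0.60 g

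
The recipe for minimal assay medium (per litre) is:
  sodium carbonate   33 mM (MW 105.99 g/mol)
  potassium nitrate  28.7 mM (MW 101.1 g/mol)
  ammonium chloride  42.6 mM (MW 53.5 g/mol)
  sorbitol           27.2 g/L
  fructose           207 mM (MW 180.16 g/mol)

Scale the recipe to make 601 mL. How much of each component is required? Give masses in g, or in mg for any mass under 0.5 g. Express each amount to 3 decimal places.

Target volume = 601 mL = 0.601 L.
sodium carbonate: 33 mmol/L × 105.99 g/mol × 0.601 L ÷ 1000 = 2.102 g
potassium nitrate: 28.7 mmol/L × 101.1 g/mol × 0.601 L ÷ 1000 = 1.744 g
ammonium chloride: 42.6 mmol/L × 53.5 g/mol × 0.601 L ÷ 1000 = 1.370 g
sorbitol: 27.2 g/L × 0.601 L = 16.347 g
fructose: 207 mmol/L × 180.16 g/mol × 0.601 L ÷ 1000 = 22.413 g

sodium carbonate 2.102 g; potassium nitrate 1.744 g; ammonium chloride 1.370 g; sorbitol 16.347 g; fructose 22.413 g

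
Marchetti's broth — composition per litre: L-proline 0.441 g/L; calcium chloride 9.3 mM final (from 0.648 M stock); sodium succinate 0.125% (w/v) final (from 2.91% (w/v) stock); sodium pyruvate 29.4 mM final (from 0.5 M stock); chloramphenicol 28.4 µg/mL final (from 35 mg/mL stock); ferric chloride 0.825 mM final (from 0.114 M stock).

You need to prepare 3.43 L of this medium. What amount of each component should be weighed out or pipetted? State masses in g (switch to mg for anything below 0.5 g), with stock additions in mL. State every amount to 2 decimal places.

L-proline 1.51 g; calcium chloride 49.23 mL; sodium succinate 147.34 mL; sodium pyruvate 201.68 mL; chloramphenicol 2.78 mL; ferric chloride 24.82 mL

Scale factor relative to 1 L: 3.43.
L-proline: 0.441 g/L × 3.43 L = 1.51 g
calcium chloride: C1V1 = C2V2 → 9.3 mM × 3430 mL ÷ 648 mM = 49.23 mL
sodium succinate: C1V1 = C2V2 → 0.125% ÷ 2.91% × 3430 mL = 147.34 mL
sodium pyruvate: V = C2·V2/C1 = 29.4 mM × 3430 mL ÷ 500 mM = 201.68 mL
chloramphenicol: V = C2·V2/C1 = 28.4 µg/mL × 3430 mL ÷ 35000 µg/mL = 2.78 mL
ferric chloride: dilute stock: 0.825 mM × 3430 mL ÷ 114 mM = 24.82 mL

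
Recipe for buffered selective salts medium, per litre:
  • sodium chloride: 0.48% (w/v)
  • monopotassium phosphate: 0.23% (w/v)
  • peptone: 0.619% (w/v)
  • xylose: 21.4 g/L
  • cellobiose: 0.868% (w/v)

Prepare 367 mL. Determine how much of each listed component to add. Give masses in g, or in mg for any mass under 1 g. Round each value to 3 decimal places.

sodium chloride 1.762 g; monopotassium phosphate 844.100 mg; peptone 2.272 g; xylose 7.854 g; cellobiose 3.186 g

Target volume = 367 mL = 0.367 L.
sodium chloride: 0.48% w/v = 4.8 g/L → 4.8 × 0.367 L = 1.762 g
monopotassium phosphate: 0.23% w/v = 2.3 g/L → 2.3 × 0.367 L = 0.8441 g = 844.100 mg
peptone: 0.619% w/v = 6.19 g/L → 6.19 × 0.367 L = 2.272 g
xylose: 21.4 g/L × 0.367 L = 7.854 g
cellobiose: 0.868 g per 100 mL × 367 mL ÷ 100 = 3.186 g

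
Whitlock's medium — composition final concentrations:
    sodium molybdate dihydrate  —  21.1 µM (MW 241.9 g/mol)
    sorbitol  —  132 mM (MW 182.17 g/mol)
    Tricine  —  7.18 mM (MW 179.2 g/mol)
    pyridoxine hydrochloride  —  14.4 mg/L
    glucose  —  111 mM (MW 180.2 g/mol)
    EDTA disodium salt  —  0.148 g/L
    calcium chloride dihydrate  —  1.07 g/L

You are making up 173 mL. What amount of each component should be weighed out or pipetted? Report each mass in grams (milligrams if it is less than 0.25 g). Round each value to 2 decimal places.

sodium molybdate dihydrate 0.88 mg; sorbitol 4.16 g; Tricine 222.59 mg; pyridoxine hydrochloride 2.49 mg; glucose 3.46 g; EDTA disodium salt 25.60 mg; calcium chloride dihydrate 185.11 mg

Scale factor relative to 1 L: 0.173.
sodium molybdate dihydrate: 21.1 µmol/L × 241.9 g/mol × 0.173 L ÷ 1000 = 0.88 mg
sorbitol: 132 mmol/L × 182.17 g/mol × 0.173 L ÷ 1000 = 4.16 g
Tricine: 7.18 mmol/L × 179.2 mg/mmol × 0.173 L = 222.59 mg
pyridoxine hydrochloride: 14.4 mg/L × 0.173 L = 2.49 mg
glucose: 111 mmol/L × 180.2 g/mol × 0.173 L ÷ 1000 = 3.46 g
EDTA disodium salt: 0.148 g/L × 0.173 L = 0.025604 g = 25.60 mg
calcium chloride dihydrate: 1.07 g/L × 0.173 L = 0.18511 g = 185.11 mg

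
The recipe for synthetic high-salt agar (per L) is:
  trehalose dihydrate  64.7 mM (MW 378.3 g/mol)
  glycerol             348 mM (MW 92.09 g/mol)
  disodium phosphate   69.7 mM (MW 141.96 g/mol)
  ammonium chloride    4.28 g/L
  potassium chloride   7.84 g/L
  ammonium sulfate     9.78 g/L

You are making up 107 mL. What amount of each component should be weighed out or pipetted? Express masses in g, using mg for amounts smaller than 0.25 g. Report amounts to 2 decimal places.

Working volume: 107 mL = 0.107 L.
trehalose dihydrate: 64.7 mmol/L × 378.3 g/mol × 0.107 L ÷ 1000 = 2.62 g
glycerol: 348 mmol/L × 92.09 g/mol × 0.107 L ÷ 1000 = 3.43 g
disodium phosphate: 69.7 mmol/L × 141.96 g/mol × 0.107 L ÷ 1000 = 1.06 g
ammonium chloride: 4.28 g/L × 0.107 L = 0.46 g
potassium chloride: 7.84 g/L × 0.107 L = 0.84 g
ammonium sulfate: 9.78 g/L × 0.107 L = 1.05 g

trehalose dihydrate 2.62 g; glycerol 3.43 g; disodium phosphate 1.06 g; ammonium chloride 0.46 g; potassium chloride 0.84 g; ammonium sulfate 1.05 g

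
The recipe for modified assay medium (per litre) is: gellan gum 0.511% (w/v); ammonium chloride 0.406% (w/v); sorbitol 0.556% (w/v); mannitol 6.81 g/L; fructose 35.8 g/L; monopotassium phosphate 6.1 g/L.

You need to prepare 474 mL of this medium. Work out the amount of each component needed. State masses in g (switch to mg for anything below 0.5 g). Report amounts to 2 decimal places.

Scale factor relative to 1 L: 0.474.
gellan gum: 0.511 g per 100 mL × 474 mL ÷ 100 = 2.42 g
ammonium chloride: 0.406 g per 100 mL × 474 mL ÷ 100 = 1.92 g
sorbitol: 0.556 g per 100 mL × 474 mL ÷ 100 = 2.64 g
mannitol: 6.81 g/L × 0.474 L = 3.23 g
fructose: 35.8 g/L × 0.474 L = 16.97 g
monopotassium phosphate: 6.1 g/L × 0.474 L = 2.89 g

gellan gum 2.42 g; ammonium chloride 1.92 g; sorbitol 2.64 g; mannitol 3.23 g; fructose 16.97 g; monopotassium phosphate 2.89 g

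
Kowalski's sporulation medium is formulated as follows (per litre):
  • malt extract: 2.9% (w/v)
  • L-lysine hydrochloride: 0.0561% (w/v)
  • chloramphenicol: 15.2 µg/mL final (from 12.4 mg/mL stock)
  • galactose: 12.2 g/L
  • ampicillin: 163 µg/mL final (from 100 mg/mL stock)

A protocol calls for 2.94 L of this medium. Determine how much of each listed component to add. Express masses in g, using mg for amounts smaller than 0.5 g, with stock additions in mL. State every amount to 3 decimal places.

malt extract 85.260 g; L-lysine hydrochloride 1.649 g; chloramphenicol 3.604 mL; galactose 35.868 g; ampicillin 4.792 mL

Scale factor relative to 1 L: 2.94.
malt extract: 2.9 g per 100 mL × 2940 mL ÷ 100 = 85.260 g
L-lysine hydrochloride: 0.0561% w/v = 0.561 g/L → 0.561 × 2.94 L = 1.649 g
chloramphenicol: V = C2·V2/C1 = 15.2 µg/mL × 2940 mL ÷ 12400 µg/mL = 3.604 mL
galactose: 12.2 g/L × 2.94 L = 35.868 g
ampicillin: C1V1 = C2V2 → 163 µg/mL × 2940 mL ÷ 100000 µg/mL = 4.792 mL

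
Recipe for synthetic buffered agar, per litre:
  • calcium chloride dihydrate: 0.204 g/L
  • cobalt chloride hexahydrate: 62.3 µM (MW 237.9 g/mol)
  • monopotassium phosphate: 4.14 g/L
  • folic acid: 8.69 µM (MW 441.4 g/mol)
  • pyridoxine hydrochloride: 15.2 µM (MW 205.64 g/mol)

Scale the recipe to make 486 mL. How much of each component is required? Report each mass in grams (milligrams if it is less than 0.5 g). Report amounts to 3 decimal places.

calcium chloride dihydrate 99.144 mg; cobalt chloride hexahydrate 7.203 mg; monopotassium phosphate 2.012 g; folic acid 1.864 mg; pyridoxine hydrochloride 1.519 mg

Target volume = 486 mL = 0.486 L.
calcium chloride dihydrate: 0.204 g/L × 0.486 L = 0.099144 g = 99.144 mg
cobalt chloride hexahydrate: 62.3 µmol/L × 237.9 g/mol × 0.486 L ÷ 1000 = 7.203 mg
monopotassium phosphate: 4.14 g/L × 0.486 L = 2.012 g
folic acid: 8.69 µmol/L × 441.4 g/mol × 0.486 L ÷ 1000 = 1.864 mg
pyridoxine hydrochloride: 15.2 µmol/L × 205.64 g/mol × 0.486 L ÷ 1000 = 1.519 mg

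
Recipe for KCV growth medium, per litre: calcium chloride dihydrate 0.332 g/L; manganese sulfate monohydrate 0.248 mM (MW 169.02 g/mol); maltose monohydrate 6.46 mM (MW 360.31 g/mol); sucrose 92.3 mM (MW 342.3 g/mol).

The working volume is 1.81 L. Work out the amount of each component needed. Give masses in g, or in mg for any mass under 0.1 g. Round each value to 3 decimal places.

Working volume: 1.81 L.
calcium chloride dihydrate: 0.332 g/L × 1.81 L = 0.601 g
manganese sulfate monohydrate: 0.248 mmol/L × 169.02 mg/mmol × 1.81 L = 75.870 mg
maltose monohydrate: 6.46 mmol/L × 360.31 g/mol × 1.81 L ÷ 1000 = 4.213 g
sucrose: 92.3 mmol/L × 342.3 g/mol × 1.81 L ÷ 1000 = 57.186 g

calcium chloride dihydrate 0.601 g; manganese sulfate monohydrate 75.870 mg; maltose monohydrate 4.213 g; sucrose 57.186 g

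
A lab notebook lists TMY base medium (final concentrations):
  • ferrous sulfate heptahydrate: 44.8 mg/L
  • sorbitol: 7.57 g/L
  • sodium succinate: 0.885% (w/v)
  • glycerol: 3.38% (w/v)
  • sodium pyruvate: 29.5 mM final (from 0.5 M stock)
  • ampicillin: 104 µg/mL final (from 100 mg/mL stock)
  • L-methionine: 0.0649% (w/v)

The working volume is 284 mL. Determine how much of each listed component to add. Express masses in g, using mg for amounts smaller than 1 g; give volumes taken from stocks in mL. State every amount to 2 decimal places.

ferrous sulfate heptahydrate 12.72 mg; sorbitol 2.15 g; sodium succinate 2.51 g; glycerol 9.60 g; sodium pyruvate 16.76 mL; ampicillin 0.30 mL; L-methionine 184.32 mg

Working volume: 284 mL = 0.284 L.
ferrous sulfate heptahydrate: 44.8 mg/L × 0.284 L = 12.72 mg
sorbitol: 7.57 g/L × 0.284 L = 2.15 g
sodium succinate: 0.885 g per 100 mL × 284 mL ÷ 100 = 2.51 g
glycerol: 3.38% w/v = 33.8 g/L → 33.8 × 0.284 L = 9.60 g
sodium pyruvate: V = C2·V2/C1 = 29.5 mM × 284 mL ÷ 500 mM = 16.76 mL
ampicillin: V = C2·V2/C1 = 104 µg/mL × 284 mL ÷ 100000 µg/mL = 0.30 mL
L-methionine: 0.0649% w/v = 0.649 g/L → 0.649 × 0.284 L = 0.184316 g = 184.32 mg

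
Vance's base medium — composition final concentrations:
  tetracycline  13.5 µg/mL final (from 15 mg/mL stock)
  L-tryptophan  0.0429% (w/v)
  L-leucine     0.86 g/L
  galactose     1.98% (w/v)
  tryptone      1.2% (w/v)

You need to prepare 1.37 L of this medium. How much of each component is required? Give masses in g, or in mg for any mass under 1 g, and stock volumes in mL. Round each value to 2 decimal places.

tetracycline 1.23 mL; L-tryptophan 587.73 mg; L-leucine 1.18 g; galactose 27.13 g; tryptone 16.44 g

Scale factor relative to 1 L: 1.37.
tetracycline: V = C2·V2/C1 = 13.5 µg/mL × 1370 mL ÷ 15000 µg/mL = 1.23 mL
L-tryptophan: 0.0429% w/v = 0.429 g/L → 0.429 × 1.37 L = 0.58773 g = 587.73 mg
L-leucine: 0.86 g/L × 1.37 L = 1.18 g
galactose: 1.98% w/v = 19.8 g/L → 19.8 × 1.37 L = 27.13 g
tryptone: 1.2 g per 100 mL × 1370 mL ÷ 100 = 16.44 g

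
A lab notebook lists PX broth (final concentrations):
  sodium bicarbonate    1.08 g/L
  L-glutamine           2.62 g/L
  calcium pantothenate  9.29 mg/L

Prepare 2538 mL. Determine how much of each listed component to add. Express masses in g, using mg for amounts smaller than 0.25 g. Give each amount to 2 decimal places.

Target volume = 2538 mL = 2.538 L.
sodium bicarbonate: 1.08 g/L × 2.538 L = 2.74 g
L-glutamine: 2.62 g/L × 2.538 L = 6.65 g
calcium pantothenate: 9.29 mg/L × 2.538 L = 23.58 mg

sodium bicarbonate 2.74 g; L-glutamine 6.65 g; calcium pantothenate 23.58 mg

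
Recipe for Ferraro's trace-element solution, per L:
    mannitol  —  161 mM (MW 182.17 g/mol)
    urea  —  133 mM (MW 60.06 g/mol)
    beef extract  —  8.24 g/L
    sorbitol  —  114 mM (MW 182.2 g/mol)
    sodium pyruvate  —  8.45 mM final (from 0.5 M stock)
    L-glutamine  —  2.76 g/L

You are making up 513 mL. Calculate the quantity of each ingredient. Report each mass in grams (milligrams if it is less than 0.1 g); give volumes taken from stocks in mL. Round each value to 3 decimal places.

mannitol 15.046 g; urea 4.098 g; beef extract 4.227 g; sorbitol 10.655 g; sodium pyruvate 8.670 mL; L-glutamine 1.416 g

Working volume: 513 mL = 0.513 L.
mannitol: 161 mmol/L × 182.17 g/mol × 0.513 L ÷ 1000 = 15.046 g
urea: 133 mmol/L × 60.06 g/mol × 0.513 L ÷ 1000 = 4.098 g
beef extract: 8.24 g/L × 0.513 L = 4.227 g
sorbitol: 114 mmol/L × 182.2 g/mol × 0.513 L ÷ 1000 = 10.655 g
sodium pyruvate: V = C2·V2/C1 = 8.45 mM × 513 mL ÷ 500 mM = 8.670 mL
L-glutamine: 2.76 g/L × 0.513 L = 1.416 g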